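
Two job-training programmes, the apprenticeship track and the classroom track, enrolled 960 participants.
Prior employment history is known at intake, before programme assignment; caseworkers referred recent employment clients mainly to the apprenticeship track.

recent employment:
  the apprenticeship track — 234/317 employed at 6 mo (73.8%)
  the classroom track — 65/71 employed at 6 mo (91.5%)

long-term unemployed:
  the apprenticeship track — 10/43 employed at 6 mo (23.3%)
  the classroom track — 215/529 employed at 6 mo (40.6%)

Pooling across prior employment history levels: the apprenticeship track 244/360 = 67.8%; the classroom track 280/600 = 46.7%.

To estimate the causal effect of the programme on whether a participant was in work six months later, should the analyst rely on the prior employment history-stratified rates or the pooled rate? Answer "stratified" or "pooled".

the classroom track is higher inside every prior employment history stratum but the apprenticeship track is higher in aggregate. Whether to stratify depends on how prior employment history relates to the programme.
Since prior employment history is a pre-existing factor (not a product of the programme) and it affects the outcome on its own, it is a confounder. The stratified rates, not the pooled rate, identify the causal effect.
Within each level — recent employment: 73.8% vs 91.5%; long-term unemployed: 23.3% vs 40.6% — the classroom track is higher every time.

stratified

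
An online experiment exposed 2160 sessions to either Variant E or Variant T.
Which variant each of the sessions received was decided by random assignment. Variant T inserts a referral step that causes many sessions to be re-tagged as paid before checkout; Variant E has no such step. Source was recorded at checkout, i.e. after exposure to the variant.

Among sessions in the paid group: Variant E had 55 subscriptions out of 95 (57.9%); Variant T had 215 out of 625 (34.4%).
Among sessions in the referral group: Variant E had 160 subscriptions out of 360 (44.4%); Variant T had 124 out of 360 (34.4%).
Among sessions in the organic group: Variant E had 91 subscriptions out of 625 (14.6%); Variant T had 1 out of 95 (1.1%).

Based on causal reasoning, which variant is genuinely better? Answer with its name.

Variant T

Variant E is higher inside every traffic source stratum but Variant T is higher in aggregate. Whether to stratify depends on how traffic source relates to the variant.
Stratifying would compare variants among sessions the variants themselves sorted into traffic source groups — a form of selection on an intermediate. The unconditioned pooled rates give the total causal effect.
Pooled: Variant E 28.3% vs Variant T 31.5%; Variant T is higher overall.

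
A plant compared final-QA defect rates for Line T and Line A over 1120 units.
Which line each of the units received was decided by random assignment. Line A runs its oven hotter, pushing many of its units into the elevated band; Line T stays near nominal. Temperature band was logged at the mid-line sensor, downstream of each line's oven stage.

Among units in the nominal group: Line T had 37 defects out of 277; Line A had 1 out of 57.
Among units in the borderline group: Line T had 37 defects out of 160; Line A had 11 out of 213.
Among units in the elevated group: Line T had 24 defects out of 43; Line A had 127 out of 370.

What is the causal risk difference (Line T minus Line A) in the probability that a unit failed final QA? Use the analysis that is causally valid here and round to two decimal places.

The in-process temperature band-specific comparison favours Line A throughout, but the pooled figures favour Line T. The question is whether to condition on in-process temperature band.
In-process temperature band lies on the pathway line → in-process temperature band → outcome, so adjusting for it blocks the indirect effect. For the total causal effect of line, use the unadjusted pooled rates.
The causal difference is the pooled difference: 0.204 − 0.217 = -0.013.

-0.01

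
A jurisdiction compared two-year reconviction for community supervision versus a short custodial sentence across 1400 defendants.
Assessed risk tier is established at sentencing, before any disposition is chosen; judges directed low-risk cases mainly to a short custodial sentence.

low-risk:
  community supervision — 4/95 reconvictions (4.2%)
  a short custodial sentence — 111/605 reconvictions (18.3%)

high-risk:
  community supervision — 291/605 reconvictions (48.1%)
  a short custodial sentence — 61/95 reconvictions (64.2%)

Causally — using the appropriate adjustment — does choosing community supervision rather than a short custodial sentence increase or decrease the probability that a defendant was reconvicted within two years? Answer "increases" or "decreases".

The imbalance in assessed risk tier arose from how defendants were allocated, not from anything the disposition did; and assessed risk tier independently affects the outcome. The pooled gap is confounded — condition on assessed risk tier.
Within each level — low-risk: 4.2% vs 18.3%; high-risk: 48.1% vs 64.2% — community supervision is lower every time.

decreases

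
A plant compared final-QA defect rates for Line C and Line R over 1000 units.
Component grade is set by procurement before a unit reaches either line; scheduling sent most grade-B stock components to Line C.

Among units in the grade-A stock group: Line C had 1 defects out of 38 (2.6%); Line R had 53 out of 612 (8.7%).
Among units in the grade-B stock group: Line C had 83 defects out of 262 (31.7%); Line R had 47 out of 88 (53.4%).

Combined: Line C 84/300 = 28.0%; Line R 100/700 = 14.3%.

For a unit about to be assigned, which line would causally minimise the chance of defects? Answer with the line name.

Line C is lower inside every component grade stratum but Line R is lower in aggregate. Whether to stratify depends on how component grade relates to the line.
Since component grade is a pre-existing factor (not a product of the line) and it affects the outcome on its own, it is a confounder. The stratified rates, not the pooled rate, identify the causal effect.
Within each level — grade-A stock: 2.6% vs 8.7%; grade-B stock: 31.7% vs 53.4% — Line C is lower every time.

Line C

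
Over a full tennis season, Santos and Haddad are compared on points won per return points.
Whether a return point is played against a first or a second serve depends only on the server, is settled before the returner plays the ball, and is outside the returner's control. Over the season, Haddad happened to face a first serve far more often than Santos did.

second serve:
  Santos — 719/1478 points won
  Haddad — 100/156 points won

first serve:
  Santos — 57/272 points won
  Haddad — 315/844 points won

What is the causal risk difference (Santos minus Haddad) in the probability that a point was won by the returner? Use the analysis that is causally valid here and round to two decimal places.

Within every serve type level Haddad has the higher rate, yet pooled Santos does — Simpson's reversal.
Here serve type is a common cause — it drives both which player a case falls under and the outcome. The crude comparison mixes populations; the stratum-specific rates are the causally relevant ones.
Adjusting over the population distribution of serve type: 0.594·(0.486−0.641) + 0.406·(0.210−0.373) = -0.158.

-0.16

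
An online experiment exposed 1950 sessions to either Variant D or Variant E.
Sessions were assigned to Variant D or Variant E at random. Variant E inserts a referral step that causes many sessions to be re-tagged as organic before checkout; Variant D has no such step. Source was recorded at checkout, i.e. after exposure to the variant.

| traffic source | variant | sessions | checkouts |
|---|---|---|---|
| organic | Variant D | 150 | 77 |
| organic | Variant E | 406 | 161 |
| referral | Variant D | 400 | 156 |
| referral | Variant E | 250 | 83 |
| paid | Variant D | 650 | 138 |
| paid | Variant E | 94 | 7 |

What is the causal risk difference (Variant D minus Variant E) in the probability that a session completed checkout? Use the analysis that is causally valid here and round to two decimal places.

-0.03

Because the variant influences traffic source, traffic source is a post-treatment mediator, not a confounder. Stratifying on it would bias the estimate; the causal effect is the crude pooled difference.
The causal difference is the pooled difference: 0.309 − 0.335 = -0.025.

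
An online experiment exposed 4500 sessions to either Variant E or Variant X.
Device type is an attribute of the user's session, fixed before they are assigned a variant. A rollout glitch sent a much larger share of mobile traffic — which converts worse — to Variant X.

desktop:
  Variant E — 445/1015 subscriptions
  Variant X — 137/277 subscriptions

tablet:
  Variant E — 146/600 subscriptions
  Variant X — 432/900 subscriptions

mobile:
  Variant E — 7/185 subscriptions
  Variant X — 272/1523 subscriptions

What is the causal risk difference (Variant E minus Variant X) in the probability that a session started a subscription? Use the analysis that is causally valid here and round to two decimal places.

Within every device type level Variant X has the higher rate, yet pooled Variant E does — Simpson's reversal.
Here device type is a common cause — it drives both which variant a case falls under and the outcome. The crude comparison mixes populations; the stratum-specific rates are the causally relevant ones.
Adjusting over the population distribution of device type: 0.287·(0.438−0.495) + 0.333·(0.243−0.480) + 0.380·(0.038−0.179) = -0.148.

-0.15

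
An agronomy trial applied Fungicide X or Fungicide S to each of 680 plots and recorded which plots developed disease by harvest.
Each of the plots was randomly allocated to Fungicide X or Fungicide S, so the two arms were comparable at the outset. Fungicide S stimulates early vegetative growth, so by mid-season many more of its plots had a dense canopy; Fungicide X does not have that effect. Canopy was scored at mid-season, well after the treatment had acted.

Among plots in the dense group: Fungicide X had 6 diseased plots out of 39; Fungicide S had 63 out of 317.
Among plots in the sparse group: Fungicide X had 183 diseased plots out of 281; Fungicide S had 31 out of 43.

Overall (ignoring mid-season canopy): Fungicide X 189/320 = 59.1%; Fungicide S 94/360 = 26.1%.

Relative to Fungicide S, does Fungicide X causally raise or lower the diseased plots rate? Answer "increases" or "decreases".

Fungicide X is lower inside every mid-season canopy stratum but Fungicide S is lower in aggregate. Whether to stratify depends on how mid-season canopy relates to the fungicide.
Mid-season canopy here is a post-treatment variable shaped by the fungicide; conditioning on it would introduce bias rather than remove it. The overall comparison is the causal one.
Pooled: Fungicide X 59.1% vs Fungicide S 26.1%; Fungicide S is lower overall.

increases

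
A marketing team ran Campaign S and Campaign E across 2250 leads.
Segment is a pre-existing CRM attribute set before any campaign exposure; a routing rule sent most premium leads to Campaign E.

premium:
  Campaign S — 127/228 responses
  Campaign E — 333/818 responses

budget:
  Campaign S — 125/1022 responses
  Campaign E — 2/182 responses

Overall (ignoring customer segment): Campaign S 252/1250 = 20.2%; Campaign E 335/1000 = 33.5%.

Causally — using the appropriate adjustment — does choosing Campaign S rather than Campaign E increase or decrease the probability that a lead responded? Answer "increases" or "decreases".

Within every customer segment level Campaign S has the higher rate, yet pooled Campaign E does — Simpson's reversal.
Here customer segment is a common cause — it drives both which campaign a case falls under and the outcome. The crude comparison mixes populations; the stratum-specific rates are the causally relevant ones.
Within each level — premium: 55.7% vs 40.7%; budget: 12.2% vs 1.1% — Campaign S is higher every time.

increases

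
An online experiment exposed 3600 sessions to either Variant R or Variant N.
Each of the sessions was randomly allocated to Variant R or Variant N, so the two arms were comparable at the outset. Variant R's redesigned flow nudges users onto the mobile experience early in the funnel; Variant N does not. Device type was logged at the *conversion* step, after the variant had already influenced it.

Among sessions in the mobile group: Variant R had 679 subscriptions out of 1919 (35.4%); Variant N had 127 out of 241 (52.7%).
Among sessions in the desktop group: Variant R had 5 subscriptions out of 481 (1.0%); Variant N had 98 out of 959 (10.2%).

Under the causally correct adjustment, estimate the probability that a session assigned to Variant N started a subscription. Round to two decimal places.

0.19

Device type is recorded after the variant and is itself shifted by it — it sits on the causal path from variant to outcome. Conditioning on a mediator would strip out part of the effect we want; the pooled comparison gives the total causal effect.
So P(outcome | do(Variant N)) is just the pooled rate for Variant N: 225/1200 = 0.188.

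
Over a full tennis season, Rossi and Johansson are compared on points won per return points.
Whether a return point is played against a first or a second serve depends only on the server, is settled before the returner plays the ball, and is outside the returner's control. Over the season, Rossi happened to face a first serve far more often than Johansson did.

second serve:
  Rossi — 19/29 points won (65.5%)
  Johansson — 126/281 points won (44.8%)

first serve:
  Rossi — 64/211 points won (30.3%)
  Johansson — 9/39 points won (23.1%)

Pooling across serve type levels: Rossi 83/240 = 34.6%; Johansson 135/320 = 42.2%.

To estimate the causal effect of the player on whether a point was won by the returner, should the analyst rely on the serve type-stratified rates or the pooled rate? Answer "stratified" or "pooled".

The stratified and pooled comparisons disagree (Rossi wins within each serve type; Johansson wins overall), so the answer turns on the causal role of serve type.
Serve type is set before the player has any effect — it is not caused by the player — and it independently drives the outcome. That makes it a confounder, so the causal comparison is within serve type levels.
Within each level — second serve: 65.5% vs 44.8%; first serve: 30.3% vs 23.1% — Rossi is higher every time.

stratified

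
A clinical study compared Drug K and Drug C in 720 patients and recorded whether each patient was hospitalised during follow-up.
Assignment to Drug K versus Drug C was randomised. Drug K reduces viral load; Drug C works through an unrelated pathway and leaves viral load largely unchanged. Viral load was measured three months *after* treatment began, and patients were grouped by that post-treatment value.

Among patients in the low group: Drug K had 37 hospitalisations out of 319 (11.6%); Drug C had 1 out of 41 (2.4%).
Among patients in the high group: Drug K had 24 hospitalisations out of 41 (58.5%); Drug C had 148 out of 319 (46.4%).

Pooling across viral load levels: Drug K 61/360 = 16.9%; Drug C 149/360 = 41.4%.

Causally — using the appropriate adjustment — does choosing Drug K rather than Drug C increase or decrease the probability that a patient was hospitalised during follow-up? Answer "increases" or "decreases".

The stratified and pooled comparisons disagree (Drug C wins within each viral load; Drug K wins overall), so the answer turns on the causal role of viral load.
The distribution of viral load is itself part of what the drug does — it is an intermediate outcome. Holding it fixed would remove that part of the effect; the total effect is the pooled difference.
Pooled: Drug K 16.9% vs Drug C 41.4%; Drug K is lower overall.

decreases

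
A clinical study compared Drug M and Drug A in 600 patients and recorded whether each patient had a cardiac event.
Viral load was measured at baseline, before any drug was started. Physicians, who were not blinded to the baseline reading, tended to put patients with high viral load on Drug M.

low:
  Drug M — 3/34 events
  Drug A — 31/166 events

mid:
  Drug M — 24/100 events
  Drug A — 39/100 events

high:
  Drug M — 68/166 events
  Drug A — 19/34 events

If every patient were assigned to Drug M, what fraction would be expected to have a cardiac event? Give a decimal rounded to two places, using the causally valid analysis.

The stratified and pooled comparisons disagree (Drug M wins within each viral load; Drug A wins overall), so the answer turns on the causal role of viral load.
Viral load satisfies the back-door criterion: it is not a descendant of the drug, and it blocks the spurious path from drug to outcome. Adjusting for it (i.e., using the within-viral load rates) gives the causal effect.
Standardising Drug M to the population viral load mix: 0.333·3/34 + 0.333·24/100 + 0.333·68/166 = 0.246.

0.25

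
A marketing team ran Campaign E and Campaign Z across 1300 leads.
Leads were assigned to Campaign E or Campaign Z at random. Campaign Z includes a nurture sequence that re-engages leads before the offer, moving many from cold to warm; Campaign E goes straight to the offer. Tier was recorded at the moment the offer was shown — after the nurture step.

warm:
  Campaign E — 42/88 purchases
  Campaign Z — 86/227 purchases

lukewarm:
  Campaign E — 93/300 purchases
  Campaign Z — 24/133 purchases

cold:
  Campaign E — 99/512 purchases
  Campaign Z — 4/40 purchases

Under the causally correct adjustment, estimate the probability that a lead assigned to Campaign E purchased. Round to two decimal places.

0.26

The engagement tier-specific comparison favours Campaign E throughout, but the pooled figures favour Campaign Z. The question is whether to condition on engagement tier.
Because the campaign influences engagement tier, engagement tier is a post-treatment mediator, not a confounder. Stratifying on it would bias the estimate; the causal effect is the crude pooled difference.
So P(outcome | do(Campaign E)) is just the pooled rate for Campaign E: 234/900 = 0.260.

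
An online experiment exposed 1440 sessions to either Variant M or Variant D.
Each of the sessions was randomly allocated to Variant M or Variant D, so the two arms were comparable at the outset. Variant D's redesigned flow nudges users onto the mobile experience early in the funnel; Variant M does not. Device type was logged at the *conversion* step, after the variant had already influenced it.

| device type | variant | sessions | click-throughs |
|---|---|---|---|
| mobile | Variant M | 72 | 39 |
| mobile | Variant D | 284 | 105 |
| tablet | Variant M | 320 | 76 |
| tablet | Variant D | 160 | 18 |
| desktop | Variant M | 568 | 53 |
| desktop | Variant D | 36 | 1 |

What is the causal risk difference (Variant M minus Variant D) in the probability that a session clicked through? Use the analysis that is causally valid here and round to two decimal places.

-0.08

Because the variant influences device type, device type is a post-treatment mediator, not a confounder. Stratifying on it would bias the estimate; the causal effect is the crude pooled difference.
The causal difference is the pooled difference: 0.175 − 0.258 = -0.083.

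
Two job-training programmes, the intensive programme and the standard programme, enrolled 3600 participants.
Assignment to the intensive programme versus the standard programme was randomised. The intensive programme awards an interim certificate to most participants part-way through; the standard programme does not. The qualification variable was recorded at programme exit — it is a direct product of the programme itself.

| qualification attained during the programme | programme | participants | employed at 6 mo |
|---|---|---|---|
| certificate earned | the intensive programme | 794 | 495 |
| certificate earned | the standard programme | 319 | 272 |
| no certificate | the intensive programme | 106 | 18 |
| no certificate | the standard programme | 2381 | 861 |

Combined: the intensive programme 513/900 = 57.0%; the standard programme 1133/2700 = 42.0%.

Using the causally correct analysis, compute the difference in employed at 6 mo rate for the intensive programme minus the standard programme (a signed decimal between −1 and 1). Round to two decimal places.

+0.15

Within every qualification attained during the programme level the standard programme has the higher rate, yet pooled the intensive programme does — Simpson's reversal.
Qualification attained during the programme here is a post-treatment variable shaped by the programme; conditioning on it would introduce bias rather than remove it. The overall comparison is the causal one.
The causal difference is the pooled difference: 0.570 − 0.420 = +0.150.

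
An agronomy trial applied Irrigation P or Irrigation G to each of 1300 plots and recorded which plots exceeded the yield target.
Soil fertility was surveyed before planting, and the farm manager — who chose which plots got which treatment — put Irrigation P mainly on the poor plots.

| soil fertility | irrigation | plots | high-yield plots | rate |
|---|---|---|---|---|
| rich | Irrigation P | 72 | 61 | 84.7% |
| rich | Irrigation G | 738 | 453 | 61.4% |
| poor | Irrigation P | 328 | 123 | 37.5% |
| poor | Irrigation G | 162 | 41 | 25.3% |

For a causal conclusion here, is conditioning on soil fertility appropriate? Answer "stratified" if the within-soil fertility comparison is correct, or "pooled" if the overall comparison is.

Within every soil fertility level Irrigation P has the higher rate, yet pooled Irrigation G does — Simpson's reversal.
Since soil fertility is a pre-existing factor (not a product of the irrigation) and it affects the outcome on its own, it is a confounder. The stratified rates, not the pooled rate, identify the causal effect.
Within each level — rich: 84.7% vs 61.4%; poor: 37.5% vs 25.3% — Irrigation P is higher every time.

stratified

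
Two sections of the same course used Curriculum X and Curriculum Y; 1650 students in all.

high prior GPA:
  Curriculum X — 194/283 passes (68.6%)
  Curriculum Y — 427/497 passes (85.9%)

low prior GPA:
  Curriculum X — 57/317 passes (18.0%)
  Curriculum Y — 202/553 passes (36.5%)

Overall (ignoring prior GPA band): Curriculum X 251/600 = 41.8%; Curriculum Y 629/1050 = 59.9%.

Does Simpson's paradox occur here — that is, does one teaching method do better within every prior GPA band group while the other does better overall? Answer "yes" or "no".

Within each prior GPA band level (high prior GPA 68.6% vs 85.9%; low prior GPA 18.0% vs 36.5%), Curriculum Y has the higher rate every time. Pooled: 41.8% vs 59.9% — Curriculum Y has the higher rate overall. They agree.

no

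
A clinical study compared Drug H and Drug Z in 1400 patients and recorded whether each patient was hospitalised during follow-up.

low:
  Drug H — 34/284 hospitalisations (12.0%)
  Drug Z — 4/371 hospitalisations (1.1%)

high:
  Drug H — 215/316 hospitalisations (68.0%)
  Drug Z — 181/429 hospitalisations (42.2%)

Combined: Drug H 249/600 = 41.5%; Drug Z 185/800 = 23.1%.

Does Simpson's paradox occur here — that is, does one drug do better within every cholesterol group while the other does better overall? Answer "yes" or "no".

no

Within each cholesterol level (low 12.0% vs 1.1%; high 68.0% vs 42.2%), Drug Z has the lower rate every time. Pooled: 41.5% vs 23.1% — Drug Z has the lower rate overall. They agree.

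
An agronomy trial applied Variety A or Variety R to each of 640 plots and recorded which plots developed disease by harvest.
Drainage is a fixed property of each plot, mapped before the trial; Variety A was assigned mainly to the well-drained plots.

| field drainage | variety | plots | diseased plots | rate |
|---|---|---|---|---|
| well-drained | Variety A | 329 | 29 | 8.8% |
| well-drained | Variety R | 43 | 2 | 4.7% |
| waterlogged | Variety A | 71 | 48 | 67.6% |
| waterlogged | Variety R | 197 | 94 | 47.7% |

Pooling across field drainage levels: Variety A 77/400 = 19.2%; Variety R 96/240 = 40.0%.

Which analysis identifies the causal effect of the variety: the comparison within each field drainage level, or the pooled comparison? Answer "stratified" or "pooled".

The imbalance in field drainage arose from how plots were allocated, not from anything the variety did; and field drainage independently affects the outcome. The pooled gap is confounded — condition on field drainage.
Within each level — well-drained: 8.8% vs 4.7%; waterlogged: 67.6% vs 47.7% — Variety R is lower every time.

stratified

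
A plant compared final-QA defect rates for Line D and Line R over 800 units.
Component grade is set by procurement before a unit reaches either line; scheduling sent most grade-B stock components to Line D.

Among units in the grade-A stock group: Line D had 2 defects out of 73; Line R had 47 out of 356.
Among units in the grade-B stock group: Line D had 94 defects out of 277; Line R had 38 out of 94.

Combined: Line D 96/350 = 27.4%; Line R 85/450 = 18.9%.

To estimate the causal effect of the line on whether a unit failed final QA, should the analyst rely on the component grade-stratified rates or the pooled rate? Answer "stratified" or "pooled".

stratified

Line D is lower inside every component grade stratum but Line R is lower in aggregate. Whether to stratify depends on how component grade relates to the line.
Nothing the line does changes component grade; the imbalance is an allocation artefact. With component grade also predicting the outcome, the pooled figure is confounded, and the within-stratum comparison is the causal one.
Within each level — grade-A stock: 2.7% vs 13.2%; grade-B stock: 33.9% vs 40.4% — Line D is lower every time.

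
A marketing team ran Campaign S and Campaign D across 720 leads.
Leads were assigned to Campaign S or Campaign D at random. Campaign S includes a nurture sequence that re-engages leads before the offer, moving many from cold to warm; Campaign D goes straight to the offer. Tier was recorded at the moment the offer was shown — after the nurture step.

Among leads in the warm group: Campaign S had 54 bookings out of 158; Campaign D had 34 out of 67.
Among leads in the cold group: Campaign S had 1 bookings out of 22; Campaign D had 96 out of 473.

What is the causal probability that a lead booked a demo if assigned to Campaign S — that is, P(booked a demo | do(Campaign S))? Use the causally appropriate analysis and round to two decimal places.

0.31

The engagement tier-specific comparison favours Campaign D throughout, but the pooled figures favour Campaign S. The question is whether to condition on engagement tier.
Engagement tier is recorded after the campaign and is itself shifted by it — it sits on the causal path from campaign to outcome. Conditioning on a mediator would strip out part of the effect we want; the pooled comparison gives the total causal effect.
So P(outcome | do(Campaign S)) is just the pooled rate for Campaign S: 55/180 = 0.306.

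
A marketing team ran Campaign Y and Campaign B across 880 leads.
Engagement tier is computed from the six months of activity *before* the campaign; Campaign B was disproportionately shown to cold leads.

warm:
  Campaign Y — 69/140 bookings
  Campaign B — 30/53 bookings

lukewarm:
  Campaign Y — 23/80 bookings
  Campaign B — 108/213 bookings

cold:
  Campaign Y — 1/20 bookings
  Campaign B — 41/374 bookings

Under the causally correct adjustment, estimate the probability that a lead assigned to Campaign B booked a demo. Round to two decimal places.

Campaign B is higher inside every engagement tier stratum but Campaign Y is higher in aggregate. Whether to stratify depends on how engagement tier relates to the campaign.
Engagement tier differs across campaigns for reasons unrelated to any effect of the campaign itself, and it separately predicts the outcome — a classic confounder. We must compare within engagement tier levels.
Standardising Campaign B to the population engagement tier mix: 0.219·30/53 + 0.333·108/213 + 0.448·41/374 = 0.342.

0.34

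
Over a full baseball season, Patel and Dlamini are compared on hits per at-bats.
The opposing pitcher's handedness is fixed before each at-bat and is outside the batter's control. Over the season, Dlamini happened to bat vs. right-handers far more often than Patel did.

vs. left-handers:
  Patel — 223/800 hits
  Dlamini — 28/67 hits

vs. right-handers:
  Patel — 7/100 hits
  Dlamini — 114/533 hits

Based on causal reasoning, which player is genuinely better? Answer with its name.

Pitcher handedness satisfies the back-door criterion: it is not a descendant of the player, and it blocks the spurious path from player to outcome. Adjusting for it (i.e., using the within-pitcher handedness rates) gives the causal effect.
Within each level — vs. left-handers: 27.9% vs 41.8%; vs. right-handers: 7.0% vs 21.4% — Dlamini is higher every time.

Dlamini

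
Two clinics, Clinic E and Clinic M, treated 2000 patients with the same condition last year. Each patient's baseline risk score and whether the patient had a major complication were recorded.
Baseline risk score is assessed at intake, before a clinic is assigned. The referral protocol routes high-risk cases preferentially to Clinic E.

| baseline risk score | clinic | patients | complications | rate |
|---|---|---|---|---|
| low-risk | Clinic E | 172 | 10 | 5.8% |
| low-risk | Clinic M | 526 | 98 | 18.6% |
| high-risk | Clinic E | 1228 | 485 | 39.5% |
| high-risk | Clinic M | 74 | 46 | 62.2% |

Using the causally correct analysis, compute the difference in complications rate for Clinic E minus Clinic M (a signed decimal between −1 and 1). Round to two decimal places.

Here baseline risk score is a common cause — it drives both which clinic a case falls under and the outcome. The crude comparison mixes populations; the stratum-specific rates are the causally relevant ones.
Adjusting over the population distribution of baseline risk score: 0.349·(0.058−0.186) + 0.651·(0.395−0.622) = -0.192.

-0.19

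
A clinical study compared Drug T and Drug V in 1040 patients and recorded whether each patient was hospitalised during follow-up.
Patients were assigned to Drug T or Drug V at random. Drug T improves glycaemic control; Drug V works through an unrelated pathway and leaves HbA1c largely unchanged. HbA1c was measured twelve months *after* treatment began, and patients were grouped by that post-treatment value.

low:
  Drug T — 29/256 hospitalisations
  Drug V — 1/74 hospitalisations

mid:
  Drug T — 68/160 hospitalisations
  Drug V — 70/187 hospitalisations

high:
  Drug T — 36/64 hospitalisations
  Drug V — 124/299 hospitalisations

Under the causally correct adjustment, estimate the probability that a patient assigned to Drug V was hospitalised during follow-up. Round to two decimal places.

0.35

Drug V is lower inside every HbA1c stratum but Drug T is lower in aggregate. Whether to stratify depends on how HbA1c relates to the drug.
HbA1c is downstream of the drug. One should not condition on a consequence of treatment, so the overall rates are the right comparison.
So P(outcome | do(Drug V)) is just the pooled rate for Drug V: 195/560 = 0.348.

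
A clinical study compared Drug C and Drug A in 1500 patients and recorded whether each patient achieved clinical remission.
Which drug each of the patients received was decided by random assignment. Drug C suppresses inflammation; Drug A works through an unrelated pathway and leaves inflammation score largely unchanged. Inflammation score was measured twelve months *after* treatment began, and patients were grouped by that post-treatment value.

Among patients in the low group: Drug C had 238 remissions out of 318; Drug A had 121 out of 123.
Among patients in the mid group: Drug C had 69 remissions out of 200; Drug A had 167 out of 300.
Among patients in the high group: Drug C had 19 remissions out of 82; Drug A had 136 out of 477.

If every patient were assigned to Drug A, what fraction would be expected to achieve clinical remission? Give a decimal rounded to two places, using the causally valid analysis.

Inflammation score lies on the pathway drug → inflammation score → outcome, so adjusting for it blocks the indirect effect. For the total causal effect of drug, use the unadjusted pooled rates.
So P(outcome | do(Drug A)) is just the pooled rate for Drug A: 424/900 = 0.471.

0.47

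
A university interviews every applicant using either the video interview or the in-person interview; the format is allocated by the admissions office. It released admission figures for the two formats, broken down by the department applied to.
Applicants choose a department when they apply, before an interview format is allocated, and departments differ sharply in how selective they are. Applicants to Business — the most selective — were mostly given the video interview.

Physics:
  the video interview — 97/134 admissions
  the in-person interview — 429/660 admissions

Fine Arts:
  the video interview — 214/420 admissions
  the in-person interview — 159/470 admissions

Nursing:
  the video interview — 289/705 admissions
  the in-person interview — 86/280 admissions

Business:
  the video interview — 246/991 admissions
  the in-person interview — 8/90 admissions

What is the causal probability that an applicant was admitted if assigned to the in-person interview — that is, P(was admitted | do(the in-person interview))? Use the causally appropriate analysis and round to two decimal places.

Within every department level the video interview has the higher rate, yet pooled the in-person interview does — Simpson's reversal.
Department is set before the interview format has any effect — it is not caused by the interview format — and it independently drives the outcome. That makes it a confounder, so the causal comparison is within department levels.
Standardising the in-person interview to the population department mix: 0.212·429/660 + 0.237·159/470 + 0.263·86/280 + 0.288·8/90 = 0.324.

0.32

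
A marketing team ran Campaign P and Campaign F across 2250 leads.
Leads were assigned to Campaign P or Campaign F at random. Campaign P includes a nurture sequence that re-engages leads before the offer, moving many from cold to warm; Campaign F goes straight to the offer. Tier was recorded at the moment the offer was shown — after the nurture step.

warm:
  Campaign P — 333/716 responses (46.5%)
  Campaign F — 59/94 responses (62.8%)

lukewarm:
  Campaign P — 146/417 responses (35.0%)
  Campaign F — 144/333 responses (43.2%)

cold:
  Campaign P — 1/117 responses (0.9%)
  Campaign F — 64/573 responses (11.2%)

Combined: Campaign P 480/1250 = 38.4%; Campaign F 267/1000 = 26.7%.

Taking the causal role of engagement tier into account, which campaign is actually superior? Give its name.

The distribution of engagement tier is itself part of what the campaign does — it is an intermediate outcome. Holding it fixed would remove that part of the effect; the total effect is the pooled difference.
Pooled: Campaign P 38.4% vs Campaign F 26.7%; Campaign P is higher overall.

Campaign P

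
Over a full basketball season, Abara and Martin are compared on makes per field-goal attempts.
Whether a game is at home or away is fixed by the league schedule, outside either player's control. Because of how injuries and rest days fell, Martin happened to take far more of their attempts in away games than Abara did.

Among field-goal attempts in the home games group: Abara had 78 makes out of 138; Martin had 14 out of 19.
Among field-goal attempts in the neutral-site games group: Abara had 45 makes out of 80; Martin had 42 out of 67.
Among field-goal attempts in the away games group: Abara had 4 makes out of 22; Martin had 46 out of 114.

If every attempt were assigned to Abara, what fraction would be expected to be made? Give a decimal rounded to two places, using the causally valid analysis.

0.45

The game venue-specific comparison favours Martin throughout, but the pooled figures favour Abara. The question is whether to condition on game venue.
Here game venue is a common cause — it drives both which player a case falls under and the outcome. The crude comparison mixes populations; the stratum-specific rates are the causally relevant ones.
Standardising Abara to the population game venue mix: 0.357·78/138 + 0.334·45/80 + 0.309·4/22 = 0.446.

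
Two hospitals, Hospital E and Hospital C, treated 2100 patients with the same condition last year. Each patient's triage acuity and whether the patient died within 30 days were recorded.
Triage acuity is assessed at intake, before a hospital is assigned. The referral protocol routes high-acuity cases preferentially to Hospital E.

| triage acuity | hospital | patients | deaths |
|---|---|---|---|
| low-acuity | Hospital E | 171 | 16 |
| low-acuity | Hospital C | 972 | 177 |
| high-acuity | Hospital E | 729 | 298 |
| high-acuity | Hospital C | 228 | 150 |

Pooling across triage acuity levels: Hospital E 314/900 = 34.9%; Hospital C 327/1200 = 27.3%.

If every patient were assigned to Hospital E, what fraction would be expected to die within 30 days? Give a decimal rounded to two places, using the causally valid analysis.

Within every triage acuity level Hospital E has the lower rate, yet pooled Hospital C does — Simpson's reversal.
Since triage acuity is a pre-existing factor (not a product of the hospital) and it affects the outcome on its own, it is a confounder. The stratified rates, not the pooled rate, identify the causal effect.
Standardising Hospital E to the population triage acuity mix: 0.544·16/171 + 0.456·298/729 = 0.237.

0.24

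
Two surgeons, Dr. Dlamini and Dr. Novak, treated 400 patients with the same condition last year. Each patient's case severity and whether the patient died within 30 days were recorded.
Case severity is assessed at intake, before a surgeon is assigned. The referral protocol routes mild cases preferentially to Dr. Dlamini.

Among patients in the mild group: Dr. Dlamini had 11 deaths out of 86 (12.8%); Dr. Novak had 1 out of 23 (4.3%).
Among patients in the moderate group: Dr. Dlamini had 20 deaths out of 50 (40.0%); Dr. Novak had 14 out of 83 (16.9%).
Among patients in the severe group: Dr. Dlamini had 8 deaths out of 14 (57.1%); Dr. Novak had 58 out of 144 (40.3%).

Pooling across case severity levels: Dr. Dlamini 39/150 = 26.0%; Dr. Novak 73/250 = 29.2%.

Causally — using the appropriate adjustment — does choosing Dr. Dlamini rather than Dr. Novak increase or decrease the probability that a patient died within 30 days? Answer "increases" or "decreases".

The stratified and pooled comparisons disagree (Dr. Novak wins within each case severity; Dr. Dlamini wins overall), so the answer turns on the causal role of case severity.
The imbalance in case severity arose from how patients were allocated, not from anything the surgeon did; and case severity independently affects the outcome. The pooled gap is confounded — condition on case severity.
Within each level — mild: 12.8% vs 4.3%; moderate: 40.0% vs 16.9%; severe: 57.1% vs 40.3% — Dr. Novak is lower every time.

increases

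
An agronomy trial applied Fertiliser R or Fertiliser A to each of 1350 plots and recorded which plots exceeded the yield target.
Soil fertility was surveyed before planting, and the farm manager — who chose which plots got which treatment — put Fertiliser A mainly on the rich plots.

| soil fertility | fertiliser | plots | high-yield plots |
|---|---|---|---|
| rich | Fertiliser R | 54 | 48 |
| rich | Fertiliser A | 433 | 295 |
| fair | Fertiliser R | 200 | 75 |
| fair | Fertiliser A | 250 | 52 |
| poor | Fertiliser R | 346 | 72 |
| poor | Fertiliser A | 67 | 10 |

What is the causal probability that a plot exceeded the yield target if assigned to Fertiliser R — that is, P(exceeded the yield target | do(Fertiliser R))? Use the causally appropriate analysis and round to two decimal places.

Soil fertility is set before the fertiliser has any effect — it is not caused by the fertiliser — and it independently drives the outcome. That makes it a confounder, so the causal comparison is within soil fertility levels.
Standardising Fertiliser R to the population soil fertility mix: 0.361·48/54 + 0.333·75/200 + 0.306·72/346 = 0.509.

0.51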